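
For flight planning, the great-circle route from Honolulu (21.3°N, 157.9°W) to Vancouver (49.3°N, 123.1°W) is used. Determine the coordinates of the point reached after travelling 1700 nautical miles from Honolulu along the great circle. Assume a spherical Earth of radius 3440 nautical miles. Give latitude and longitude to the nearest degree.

Write both endpoints as unit vectors p₁, p₂ with components (cos φ cos λ, cos φ sin λ, sin φ).
The central angle between the endpoints is δ = arccos(p₁·p₂) ≈ 0.685 rad (39.3°). The total great-circle distance is δ·R ≈ 0.685 × 3440 ≈ 2357 nmi, so the target fraction is f = 1700/2357 ≈ 0.721.
Interpolate at f ≈ 0.721 with slerp weights a = sin((1−f)δ)/sin δ ≈ 0.300, b = sin(fδ)/sin δ ≈ 0.750.
p = a·p₁ + b·p₂ ≈ (-0.526, -0.515, 0.677); φ = arcsin(p_z) ≈ 42.63°, λ = atan2(p_y, p_x) ≈ -135.62°.

≈ (43°N, 136°W)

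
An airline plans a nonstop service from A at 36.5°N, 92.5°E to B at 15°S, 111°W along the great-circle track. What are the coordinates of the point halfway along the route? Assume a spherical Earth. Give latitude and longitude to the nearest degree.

≈ 40°N, 165°W

Convert each endpoint to a unit vector on the sphere (x = cos φ cos λ, y = cos φ sin λ, z = sin φ).
The central angle between the endpoints is δ = arccos(p₁·p₂) ≈ 2.618 rad (150.0°).
Interpolate at f = 1/2 with slerp weights a = sin((1−f)δ)/sin δ ≈ 1.932, b = sin(fδ)/sin δ ≈ 1.932.
p = a·p₁ + b·p₂ ≈ (-0.736, -0.191, 0.649); φ = arcsin(p_z) ≈ 40.47°, λ = atan2(p_y, p_x) ≈ -165.49°.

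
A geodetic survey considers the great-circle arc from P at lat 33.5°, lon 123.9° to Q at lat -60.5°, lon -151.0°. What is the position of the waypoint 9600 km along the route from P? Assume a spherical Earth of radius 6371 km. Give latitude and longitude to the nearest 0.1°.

≈ lat -41.4°, lon 170.7°

Convert each endpoint to a unit vector on the sphere (x = cos φ cos λ, y = cos φ sin λ, z = sin φ).
The central angle between the endpoints is δ = arccos(p₁·p₂) ≈ 2.032 rad (116.4°). The total great-circle distance is δ·R ≈ 2.032 × 6371 ≈ 12948 km, so the target fraction is f = 9600/12948 ≈ 0.741.
Interpolate at f ≈ 0.741 with slerp weights a = sin((1−f)δ)/sin δ ≈ 0.560, b = sin(fδ)/sin δ ≈ 1.115.
p = a·p₁ + b·p₂ ≈ (-0.741, 0.122, -0.661); φ = arcsin(p_z) ≈ -41.36°, λ = atan2(p_y, p_x) ≈ 170.67°.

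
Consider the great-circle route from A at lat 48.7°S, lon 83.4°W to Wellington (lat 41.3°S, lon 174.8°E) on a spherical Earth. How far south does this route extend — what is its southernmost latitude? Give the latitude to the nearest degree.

The great circle lies in the plane with unit normal n̂ = (p₁ × p₂)/|p₁ × p₂|.
Here n̂_z ≈ -0.528; the vertex latitude is φ_max = arccos|n̂_z| ≈ 58.1°.
Check via Clairaut: cos φ_max = |cos φ₁| · sin C = cos(48.7°)·sin(126.8°) ≈ 0.528, again giving ≈ 58.1°.

≈ 58°S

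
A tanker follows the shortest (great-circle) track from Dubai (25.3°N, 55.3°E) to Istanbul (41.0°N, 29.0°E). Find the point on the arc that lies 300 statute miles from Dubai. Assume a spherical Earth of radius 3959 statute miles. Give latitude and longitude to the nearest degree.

Write both endpoints as unit vectors p₁, p₂ with components (cos φ cos λ, cos φ sin λ, sin φ).
The central angle between the endpoints is δ = arccos(p₁·p₂) ≈ 0.469 rad (26.9°). The total great-circle distance is δ·R ≈ 0.469 × 3959 ≈ 1856 mi, so the target fraction is f = 300/1856 ≈ 0.162.
Interpolate at f ≈ 0.162 with slerp weights a = sin((1−f)δ)/sin δ ≈ 0.848, b = sin(fδ)/sin δ ≈ 0.168.
p = a·p₁ + b·p₂ ≈ (0.547, 0.691, 0.472); φ = arcsin(p_z) ≈ 28.18°, λ = atan2(p_y, p_x) ≈ 51.66°.

≈ 28°N, 52°E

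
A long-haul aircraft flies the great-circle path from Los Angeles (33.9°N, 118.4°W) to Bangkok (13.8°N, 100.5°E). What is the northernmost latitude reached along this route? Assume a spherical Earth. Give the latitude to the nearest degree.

≈ 54°N

The great circle lies in the plane with unit normal n̂ = (p₁ × p₂)/|p₁ × p₂|.
Here n̂_z ≈ -0.582; the vertex latitude is φ_max = arccos|n̂_z| ≈ 54.4°.
Check via Clairaut: cos φ_max = |cos φ₁| · sin C = cos(33.9°)·sin(44.5°) ≈ 0.582, again giving ≈ 54.4°.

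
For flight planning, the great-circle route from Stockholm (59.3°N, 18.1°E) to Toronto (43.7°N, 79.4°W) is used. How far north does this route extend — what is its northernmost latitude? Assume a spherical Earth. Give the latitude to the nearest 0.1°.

The great circle lies in the plane with unit normal n̂ = (p₁ × p₂)/|p₁ × p₂|.
Here n̂_z ≈ -0.437; the vertex latitude is φ_max = arccos|n̂_z| ≈ 64.1°.
Check via Clairaut: cos φ_max = |cos φ₁| · sin C = cos(59.3°)·sin(58.8°) ≈ 0.437, again giving ≈ 64.1°.

≈ 64.1°N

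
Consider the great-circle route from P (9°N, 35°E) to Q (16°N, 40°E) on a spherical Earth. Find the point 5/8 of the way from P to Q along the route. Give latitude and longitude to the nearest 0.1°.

≈ (13.4°N, 38.1°E)

The haversine formula gives a central angle δ ≈ 0.149 rad (8.5°) between the endpoints.
Interpolate at f = 5/8 with slerp weights a = sin((1−f)δ)/sin δ ≈ 0.376, b = sin(fδ)/sin δ ≈ 0.626.
p = a·p₁ + b·p₂ ≈ (0.766, 0.600, 0.232); φ = arcsin(p_z) ≈ 13.39°, λ = atan2(p_y, p_x) ≈ 38.09°.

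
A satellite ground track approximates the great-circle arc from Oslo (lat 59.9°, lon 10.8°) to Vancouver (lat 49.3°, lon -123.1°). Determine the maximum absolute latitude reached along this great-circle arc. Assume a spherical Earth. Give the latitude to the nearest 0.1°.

The great circle lies in the plane with unit normal n̂ = (p₁ × p₂)/|p₁ × p₂|.
Here n̂_z ≈ -0.261; the vertex latitude is φ_max = arccos|n̂_z| ≈ 74.9°.

≈ 74.9°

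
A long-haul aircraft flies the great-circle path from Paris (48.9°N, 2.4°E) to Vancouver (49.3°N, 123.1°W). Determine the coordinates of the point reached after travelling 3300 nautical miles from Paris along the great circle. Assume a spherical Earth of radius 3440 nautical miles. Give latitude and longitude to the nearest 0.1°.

The haversine formula gives a central angle δ ≈ 1.243 rad (71.2°) between the endpoints. The total great-circle distance is δ·R ≈ 1.243 × 3440 ≈ 4274 nmi, so the target fraction is f = 3300/4274 ≈ 0.772.
Interpolate at f ≈ 0.772 with slerp weights a = sin((1−f)δ)/sin δ ≈ 0.295, b = sin(fδ)/sin δ ≈ 0.865.
p = a·p₁ + b·p₂ ≈ (-0.114, -0.464, 0.878); φ = arcsin(p_z) ≈ 61.43°, λ = atan2(p_y, p_x) ≈ -103.80°.

≈ 61.4°N, 103.8°W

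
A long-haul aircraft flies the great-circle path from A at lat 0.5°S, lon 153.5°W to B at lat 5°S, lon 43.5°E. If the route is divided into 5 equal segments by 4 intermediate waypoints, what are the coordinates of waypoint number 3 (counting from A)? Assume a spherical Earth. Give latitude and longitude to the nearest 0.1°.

Write both endpoints as unit vectors p₁, p₂ with components (cos φ cos λ, cos φ sin λ, sin φ).
The central angle between the endpoints is δ = arccos(p₁·p₂) ≈ 2.830 rad (162.2°).
Interpolate at f = 3/5 with slerp weights a = sin((1−f)δ)/sin δ ≈ 2.954, b = sin(fδ)/sin δ ≈ 3.236.
p = a·p₁ + b·p₂ ≈ (-0.305, 0.901, -0.308); φ = arcsin(p_z) ≈ -17.93°, λ = atan2(p_y, p_x) ≈ 108.67°.

≈ lat 17.9°S, lon 108.7°E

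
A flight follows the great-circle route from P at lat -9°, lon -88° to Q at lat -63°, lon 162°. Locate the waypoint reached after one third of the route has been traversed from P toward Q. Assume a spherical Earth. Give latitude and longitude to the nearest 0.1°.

Convert each endpoint to a unit vector on the sphere (x = cos φ cos λ, y = cos φ sin λ, z = sin φ).
The central angle between the endpoints is δ = arccos(p₁·p₂) ≈ 1.585 rad (90.8°).
Interpolate at f = 1/3 with slerp weights a = sin((1−f)δ)/sin δ ≈ 0.871, b = sin(fδ)/sin δ ≈ 0.504.
p = a·p₁ + b·p₂ ≈ (-0.188, -0.789, -0.585); φ = arcsin(p_z) ≈ -35.83°, λ = atan2(p_y, p_x) ≈ -103.38°.

≈ lat -35.8°, lon -103.4°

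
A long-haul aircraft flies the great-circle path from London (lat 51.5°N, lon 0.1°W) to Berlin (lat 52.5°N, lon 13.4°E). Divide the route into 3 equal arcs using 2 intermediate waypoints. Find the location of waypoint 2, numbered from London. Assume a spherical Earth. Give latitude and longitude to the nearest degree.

≈ lat 52°N, lon 9°E

Write both endpoints as unit vectors p₁, p₂ with components (cos φ cos λ, cos φ sin λ, sin φ).
The central angle between the endpoints is δ = arccos(p₁·p₂) ≈ 0.146 rad (8.4°).
Interpolate at f = 2/3 with slerp weights a = sin((1−f)δ)/sin δ ≈ 0.334, b = sin(fδ)/sin δ ≈ 0.668.
p = a·p₁ + b·p₂ ≈ (0.604, 0.094, 0.792); φ = arcsin(p_z) ≈ 52.34°, λ = atan2(p_y, p_x) ≈ 8.84°.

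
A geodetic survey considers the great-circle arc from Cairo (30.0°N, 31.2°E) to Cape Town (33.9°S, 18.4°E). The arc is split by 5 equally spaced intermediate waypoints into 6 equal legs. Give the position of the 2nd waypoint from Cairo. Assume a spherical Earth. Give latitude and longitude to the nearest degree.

Write both endpoints as unit vectors p₁, p₂ with components (cos φ cos λ, cos φ sin λ, sin φ).
The central angle between the endpoints is δ = arccos(p₁·p₂) ≈ 1.135 rad (65.0°).
Interpolate at f = 2/6 with slerp weights a = sin((1−f)δ)/sin δ ≈ 0.757, b = sin(fδ)/sin δ ≈ 0.407.
p = a·p₁ + b·p₂ ≈ (0.882, 0.446, 0.151); φ = arcsin(p_z) ≈ 8.71°, λ = atan2(p_y, p_x) ≈ 26.85°.

≈ 9°N, 27°E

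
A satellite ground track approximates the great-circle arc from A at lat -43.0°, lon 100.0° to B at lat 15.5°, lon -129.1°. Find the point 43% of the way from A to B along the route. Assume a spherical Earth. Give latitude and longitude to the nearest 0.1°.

≈ lat -34.6°, lon 173.3°

Convert each endpoint to a unit vector on the sphere (x = cos φ cos λ, y = cos φ sin λ, z = sin φ).
The central angle between the endpoints is δ = arccos(p₁·p₂) ≈ 2.270 rad (130.1°).
Interpolate at f = 0.43 with slerp weights a = sin((1−f)δ)/sin δ ≈ 1.257, b = sin(fδ)/sin δ ≈ 1.082.
p = a·p₁ + b·p₂ ≈ (-0.817, 0.096, -0.568); φ = arcsin(p_z) ≈ -34.61°, λ = atan2(p_y, p_x) ≈ 173.31°.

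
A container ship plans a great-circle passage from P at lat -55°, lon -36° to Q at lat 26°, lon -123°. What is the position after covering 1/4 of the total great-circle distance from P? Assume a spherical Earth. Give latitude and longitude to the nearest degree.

The haversine formula gives a central angle δ ≈ 1.909 rad (109.4°) between the endpoints.
Interpolate at f = 1/4 with slerp weights a = sin((1−f)δ)/sin δ ≈ 1.050, b = sin(fδ)/sin δ ≈ 0.487.
p = a·p₁ + b·p₂ ≈ (0.249, -0.721, -0.647); φ = arcsin(p_z) ≈ -40.28°, λ = atan2(p_y, p_x) ≈ -70.96°.

≈ lat -40°, lon -71°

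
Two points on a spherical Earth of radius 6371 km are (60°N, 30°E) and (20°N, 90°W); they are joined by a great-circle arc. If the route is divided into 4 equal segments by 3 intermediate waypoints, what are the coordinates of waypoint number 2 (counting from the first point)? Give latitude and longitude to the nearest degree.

From cos δ = sin φ₁ sin φ₂ + cos φ₁ cos φ₂ cos Δλ, the central angle is δ ≈ 1.509 rad (86.5°).
Interpolate at f = 2/4 with slerp weights a = sin((1−f)δ)/sin δ ≈ 0.686, b = sin(fδ)/sin δ ≈ 0.686.
p = a·p₁ + b·p₂ ≈ (0.297, -0.473, 0.829); φ = arcsin(p_z) ≈ 56.02°, λ = atan2(p_y, p_x) ≈ -57.88°.

≈ (56°N, 58°W)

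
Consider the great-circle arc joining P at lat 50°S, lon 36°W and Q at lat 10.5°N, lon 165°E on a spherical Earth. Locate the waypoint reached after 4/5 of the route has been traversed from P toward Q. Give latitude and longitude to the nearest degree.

Convert each endpoint to a unit vector on the sphere (x = cos φ cos λ, y = cos φ sin λ, z = sin φ).
The central angle between the endpoints is δ = arccos(p₁·p₂) ≈ 2.389 rad (136.9°).
Interpolate at f = 4/5 with slerp weights a = sin((1−f)δ)/sin δ ≈ 0.672, b = sin(fδ)/sin δ ≈ 1.379.
p = a·p₁ + b·p₂ ≈ (-0.960, 0.097, -0.264); φ = arcsin(p_z) ≈ -15.30°, λ = atan2(p_y, p_x) ≈ 174.24°.

≈ lat 15°S, lon 174°E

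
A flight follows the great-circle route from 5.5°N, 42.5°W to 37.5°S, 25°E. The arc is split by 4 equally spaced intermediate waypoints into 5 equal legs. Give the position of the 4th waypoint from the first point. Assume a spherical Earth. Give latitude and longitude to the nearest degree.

≈ 31°S, 8°E

Write both endpoints as unit vectors p₁, p₂ with components (cos φ cos λ, cos φ sin λ, sin φ).
The central angle between the endpoints is δ = arccos(p₁·p₂) ≈ 1.324 rad (75.9°).
Interpolate at f = 4/5 with slerp weights a = sin((1−f)δ)/sin δ ≈ 0.270, b = sin(fδ)/sin δ ≈ 0.899.
p = a·p₁ + b·p₂ ≈ (0.845, 0.120, -0.522); φ = arcsin(p_z) ≈ -31.44°, λ = atan2(p_y, p_x) ≈ 8.08°.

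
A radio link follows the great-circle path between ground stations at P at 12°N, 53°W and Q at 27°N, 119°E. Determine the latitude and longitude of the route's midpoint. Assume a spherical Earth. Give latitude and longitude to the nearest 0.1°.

Convert each endpoint to a unit vector on the sphere (x = cos φ cos λ, y = cos φ sin λ, z = sin φ).
The central angle between the endpoints is δ = arccos(p₁·p₂) ≈ 2.448 rad (140.2°).
Interpolate at f = 1/2 with slerp weights a = sin((1−f)δ)/sin δ ≈ 1.470, b = sin(fδ)/sin δ ≈ 1.470.
p = a·p₁ + b·p₂ ≈ (0.230, -0.003, 0.973); φ = arcsin(p_z) ≈ 76.68°, λ = atan2(p_y, p_x) ≈ -0.69°.

≈ 76.7°N, 0.7°W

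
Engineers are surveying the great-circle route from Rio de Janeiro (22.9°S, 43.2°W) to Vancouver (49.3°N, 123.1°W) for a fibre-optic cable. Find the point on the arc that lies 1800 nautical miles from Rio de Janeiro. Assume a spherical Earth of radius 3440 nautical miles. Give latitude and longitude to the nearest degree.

≈ 1°N, 62°W

Convert each endpoint to a unit vector on the sphere (x = cos φ cos λ, y = cos φ sin λ, z = sin φ).
The central angle between the endpoints is δ = arccos(p₁·p₂) ≈ 1.762 rad (100.9°). The total great-circle distance is δ·R ≈ 1.762 × 3440 ≈ 6060 nmi, so the target fraction is f = 1800/6060 ≈ 0.297.
Interpolate at f ≈ 0.297 with slerp weights a = sin((1−f)δ)/sin δ ≈ 0.963, b = sin(fδ)/sin δ ≈ 0.509.
p = a·p₁ + b·p₂ ≈ (0.465, -0.885, 0.011); φ = arcsin(p_z) ≈ 0.64°, λ = atan2(p_y, p_x) ≈ -62.27°.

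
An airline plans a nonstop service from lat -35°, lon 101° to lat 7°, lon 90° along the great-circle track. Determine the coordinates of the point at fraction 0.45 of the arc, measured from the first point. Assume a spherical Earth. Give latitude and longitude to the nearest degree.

Convert each endpoint to a unit vector on the sphere (x = cos φ cos λ, y = cos φ sin λ, z = sin φ).
The central angle between the endpoints is δ = arccos(p₁·p₂) ≈ 0.755 rad (43.3°).
Interpolate at f = 0.45 with slerp weights a = sin((1−f)δ)/sin δ ≈ 0.589, b = sin(fδ)/sin δ ≈ 0.486.
p = a·p₁ + b·p₂ ≈ (-0.092, 0.956, -0.278); φ = arcsin(p_z) ≈ -16.16°, λ = atan2(p_y, p_x) ≈ 95.50°.

≈ lat -16°, lon 95°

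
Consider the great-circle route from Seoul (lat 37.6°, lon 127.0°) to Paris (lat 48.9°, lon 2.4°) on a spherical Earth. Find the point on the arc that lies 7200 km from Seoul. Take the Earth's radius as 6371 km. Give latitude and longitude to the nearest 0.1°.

Convert each endpoint to a unit vector on the sphere (x = cos φ cos λ, y = cos φ sin λ, z = sin φ).
The central angle between the endpoints is δ = arccos(p₁·p₂) ≈ 1.406 rad (80.6°). The total great-circle distance is δ·R ≈ 1.406 × 6371 ≈ 8958 km, so the target fraction is f = 7200/8958 ≈ 0.804.
Interpolate at f ≈ 0.804 with slerp weights a = sin((1−f)δ)/sin δ ≈ 0.276, b = sin(fδ)/sin δ ≈ 0.917.
p = a·p₁ + b·p₂ ≈ (0.471, 0.200, 0.859); φ = arcsin(p_z) ≈ 59.25°, λ = atan2(p_y, p_x) ≈ 23.03°.

≈ lat 59.3°, lon 23.0°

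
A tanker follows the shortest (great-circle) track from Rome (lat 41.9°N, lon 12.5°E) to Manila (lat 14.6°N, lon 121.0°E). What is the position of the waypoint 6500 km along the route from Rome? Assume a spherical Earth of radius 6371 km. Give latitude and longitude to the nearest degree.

Convert each endpoint to a unit vector on the sphere (x = cos φ cos λ, y = cos φ sin λ, z = sin φ).
The central angle between the endpoints is δ = arccos(p₁·p₂) ≈ 1.631 rad (93.5°). The total great-circle distance is δ·R ≈ 1.631 × 6371 ≈ 10391 km, so the target fraction is f = 6500/10391 ≈ 0.626.
Interpolate at f ≈ 0.626 with slerp weights a = sin((1−f)δ)/sin δ ≈ 0.575, b = sin(fδ)/sin δ ≈ 0.854.
p = a·p₁ + b·p₂ ≈ (-0.008, 0.801, 0.599); φ = arcsin(p_z) ≈ 36.79°, λ = atan2(p_y, p_x) ≈ 90.57°.

≈ lat 37°N, lon 91°E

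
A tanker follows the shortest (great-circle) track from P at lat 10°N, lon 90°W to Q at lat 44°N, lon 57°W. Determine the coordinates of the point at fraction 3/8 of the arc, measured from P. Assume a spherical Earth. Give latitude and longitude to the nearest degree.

Write both endpoints as unit vectors p₁, p₂ with components (cos φ cos λ, cos φ sin λ, sin φ).
The central angle between the endpoints is δ = arccos(p₁·p₂) ≈ 0.775 rad (44.4°).
Interpolate at f = 3/8 with slerp weights a = sin((1−f)δ)/sin δ ≈ 0.665, b = sin(fδ)/sin δ ≈ 0.409.
p = a·p₁ + b·p₂ ≈ (0.160, -0.902, 0.400); φ = arcsin(p_z) ≈ 23.58°, λ = atan2(p_y, p_x) ≈ -79.92°.

≈ lat 24°N, lon 80°W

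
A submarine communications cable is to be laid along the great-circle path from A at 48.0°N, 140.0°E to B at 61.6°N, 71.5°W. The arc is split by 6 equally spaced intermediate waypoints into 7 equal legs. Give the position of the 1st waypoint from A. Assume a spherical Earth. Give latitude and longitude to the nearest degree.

Convert each endpoint to a unit vector on the sphere (x = cos φ cos λ, y = cos φ sin λ, z = sin φ).
The central angle between the endpoints is δ = arccos(p₁·p₂) ≈ 1.178 rad (67.5°).
Interpolate at f = 1/7 with slerp weights a = sin((1−f)δ)/sin δ ≈ 0.917, b = sin(fδ)/sin δ ≈ 0.181.
p = a·p₁ + b·p₂ ≈ (-0.442, 0.312, 0.841); φ = arcsin(p_z) ≈ 57.21°, λ = atan2(p_y, p_x) ≈ 144.77°.

≈ 57°N, 145°E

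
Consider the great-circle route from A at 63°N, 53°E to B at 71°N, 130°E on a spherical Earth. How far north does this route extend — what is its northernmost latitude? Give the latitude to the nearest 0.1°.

The great circle lies in the plane with unit normal n̂ = (p₁ × p₂)/|p₁ × p₂|.
Here n̂_z ≈ +0.298; the vertex latitude is φ_max = arccos|n̂_z| ≈ 72.6°.

≈ 72.6°N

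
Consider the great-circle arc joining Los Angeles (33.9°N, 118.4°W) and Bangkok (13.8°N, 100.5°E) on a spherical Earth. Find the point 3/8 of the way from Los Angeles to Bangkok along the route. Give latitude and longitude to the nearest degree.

≈ 54°N, 176°W

Convert each endpoint to a unit vector on the sphere (x = cos φ cos λ, y = cos φ sin λ, z = sin φ).
The central angle between the endpoints is δ = arccos(p₁·p₂) ≈ 2.088 rad (119.6°).
Interpolate at f = 3/8 with slerp weights a = sin((1−f)δ)/sin δ ≈ 1.110, b = sin(fδ)/sin δ ≈ 0.811.
p = a·p₁ + b·p₂ ≈ (-0.582, -0.036, 0.813); φ = arcsin(p_z) ≈ 54.35°, λ = atan2(p_y, p_x) ≈ -176.50°.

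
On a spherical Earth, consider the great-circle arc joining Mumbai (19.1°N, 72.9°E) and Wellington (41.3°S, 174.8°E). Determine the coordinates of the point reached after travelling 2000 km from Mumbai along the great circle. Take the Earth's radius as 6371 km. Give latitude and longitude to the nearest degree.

≈ 8°N, 87°E

The haversine formula gives a central angle δ ≈ 1.942 rad (111.2°) between the endpoints. The total great-circle distance is δ·R ≈ 1.942 × 6371 ≈ 12370 km, so the target fraction is f = 2000/12370 ≈ 0.162.
Interpolate at f ≈ 0.162 with slerp weights a = sin((1−f)δ)/sin δ ≈ 1.071, b = sin(fδ)/sin δ ≈ 0.331.
p = a·p₁ + b·p₂ ≈ (0.050, 0.990, 0.132); φ = arcsin(p_z) ≈ 7.58°, λ = atan2(p_y, p_x) ≈ 87.12°.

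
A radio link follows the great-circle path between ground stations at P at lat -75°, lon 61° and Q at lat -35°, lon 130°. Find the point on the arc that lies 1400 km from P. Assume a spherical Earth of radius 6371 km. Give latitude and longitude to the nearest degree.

≈ lat -69°, lon 98°

Write both endpoints as unit vectors p₁, p₂ with components (cos φ cos λ, cos φ sin λ, sin φ).
The central angle between the endpoints is δ = arccos(p₁·p₂) ≈ 0.889 rad (50.9°). The total great-circle distance is δ·R ≈ 0.889 × 6371 ≈ 5665 km, so the target fraction is f = 1400/5665 ≈ 0.247.
Interpolate at f ≈ 0.247 with slerp weights a = sin((1−f)δ)/sin δ ≈ 0.799, b = sin(fδ)/sin δ ≈ 0.281.
p = a·p₁ + b·p₂ ≈ (-0.048, 0.357, -0.933); φ = arcsin(p_z) ≈ -68.89°, λ = atan2(p_y, p_x) ≈ 97.58°.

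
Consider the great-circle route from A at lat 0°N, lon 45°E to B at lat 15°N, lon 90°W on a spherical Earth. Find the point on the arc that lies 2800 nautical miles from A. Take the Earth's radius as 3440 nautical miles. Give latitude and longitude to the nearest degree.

Convert each endpoint to a unit vector on the sphere (x = cos φ cos λ, y = cos φ sin λ, z = sin φ).
The central angle between the endpoints is δ = arccos(p₁·p₂) ≈ 2.323 rad (133.1°). The total great-circle distance is δ·R ≈ 2.323 × 3440 ≈ 7990 nmi, so the target fraction is f = 2800/7990 ≈ 0.350.
Interpolate at f ≈ 0.350 with slerp weights a = sin((1−f)δ)/sin δ ≈ 1.366, b = sin(fδ)/sin δ ≈ 0.995.
p = a·p₁ + b·p₂ ≈ (0.966, 0.005, 0.258); φ = arcsin(p_z) ≈ 14.93°, λ = atan2(p_y, p_x) ≈ 0.28°.

≈ lat 15°N, lon 0°E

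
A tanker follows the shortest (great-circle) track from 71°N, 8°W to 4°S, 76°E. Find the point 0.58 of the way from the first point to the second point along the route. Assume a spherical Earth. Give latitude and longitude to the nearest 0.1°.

Write both endpoints as unit vectors p₁, p₂ with components (cos φ cos λ, cos φ sin λ, sin φ).
The central angle between the endpoints is δ = arccos(p₁·p₂) ≈ 1.603 rad (91.8°).
Interpolate at f = 0.58 with slerp weights a = sin((1−f)δ)/sin δ ≈ 0.624, b = sin(fδ)/sin δ ≈ 0.802.
p = a·p₁ + b·p₂ ≈ (0.395, 0.748, 0.534); φ = arcsin(p_z) ≈ 32.27°, λ = atan2(p_y, p_x) ≈ 62.18°.

≈ 32.3°N, 62.2°E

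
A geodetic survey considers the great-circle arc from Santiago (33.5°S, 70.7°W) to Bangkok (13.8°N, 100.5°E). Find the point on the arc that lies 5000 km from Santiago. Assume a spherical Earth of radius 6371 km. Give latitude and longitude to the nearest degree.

From cos δ = sin φ₁ sin φ₂ + cos φ₁ cos φ₂ cos Δλ, the central angle is δ ≈ 2.771 rad (158.7°). The total great-circle distance is δ·R ≈ 2.771 × 6371 ≈ 17651 km, so the target fraction is f = 5000/17651 ≈ 0.283.
Interpolate at f ≈ 0.283 with slerp weights a = sin((1−f)δ)/sin δ ≈ 2.524, b = sin(fδ)/sin δ ≈ 1.949.
p = a·p₁ + b·p₂ ≈ (0.351, -0.125, -0.928); φ = arcsin(p_z) ≈ -68.14°, λ = atan2(p_y, p_x) ≈ -19.67°.

≈ 68°S, 20°W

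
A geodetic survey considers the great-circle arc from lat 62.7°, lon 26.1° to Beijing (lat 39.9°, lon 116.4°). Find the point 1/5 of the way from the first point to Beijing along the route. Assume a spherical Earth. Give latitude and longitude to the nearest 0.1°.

≈ lat 64.7°, lon 50.9°

Write both endpoints as unit vectors p₁, p₂ with components (cos φ cos λ, cos φ sin λ, sin φ).
The central angle between the endpoints is δ = arccos(p₁·p₂) ≈ 0.967 rad (55.4°).
Interpolate at f = 1/5 with slerp weights a = sin((1−f)δ)/sin δ ≈ 0.849, b = sin(fδ)/sin δ ≈ 0.233.
p = a·p₁ + b·p₂ ≈ (0.270, 0.332, 0.904); φ = arcsin(p_z) ≈ 64.68°, λ = atan2(p_y, p_x) ≈ 50.86°.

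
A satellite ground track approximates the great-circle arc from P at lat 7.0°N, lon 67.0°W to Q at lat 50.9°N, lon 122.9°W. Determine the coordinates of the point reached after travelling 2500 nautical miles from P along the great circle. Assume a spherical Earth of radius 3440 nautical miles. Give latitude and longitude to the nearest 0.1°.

The haversine formula gives a central angle δ ≈ 1.109 rad (63.5°) between the endpoints. The total great-circle distance is δ·R ≈ 1.109 × 3440 ≈ 3815 nmi, so the target fraction is f = 2500/3815 ≈ 0.655.
Interpolate at f ≈ 0.655 with slerp weights a = sin((1−f)δ)/sin δ ≈ 0.417, b = sin(fδ)/sin δ ≈ 0.742.
p = a·p₁ + b·p₂ ≈ (-0.093, -0.774, 0.627); φ = arcsin(p_z) ≈ 38.81°, λ = atan2(p_y, p_x) ≈ -96.83°.

≈ lat 38.8°N, lon 96.8°W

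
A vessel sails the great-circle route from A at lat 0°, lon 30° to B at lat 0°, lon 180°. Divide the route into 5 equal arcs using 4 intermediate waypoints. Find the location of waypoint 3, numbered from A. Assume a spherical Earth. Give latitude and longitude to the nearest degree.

≈ lat 0°, lon 120°

Write both endpoints as unit vectors p₁, p₂ with components (cos φ cos λ, cos φ sin λ, sin φ).
The central angle between the endpoints is δ = arccos(p₁·p₂) ≈ 2.618 rad (150.0°).
Interpolate at f = 3/5 with slerp weights a = sin((1−f)δ)/sin δ ≈ 1.732, b = sin(fδ)/sin δ ≈ 2.000.
p = a·p₁ + b·p₂ ≈ (-0.500, 0.866, 0.000); φ = arcsin(p_z) ≈ 0.00°, λ = atan2(p_y, p_x) ≈ 120.00°.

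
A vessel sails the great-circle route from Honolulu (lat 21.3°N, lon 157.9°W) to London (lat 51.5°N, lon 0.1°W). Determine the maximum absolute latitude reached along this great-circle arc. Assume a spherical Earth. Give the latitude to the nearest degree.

The great circle lies in the plane with unit normal n̂ = (p₁ × p₂)/|p₁ × p₂|.
Here n̂_z ≈ +0.226; the vertex latitude is φ_max = arccos|n̂_z| ≈ 76.9°.
Check via Clairaut: cos φ_max = |cos φ₁| · sin C = cos(21.3°)·sin(14.1°) ≈ 0.226, again giving ≈ 76.9°.

≈ 77°N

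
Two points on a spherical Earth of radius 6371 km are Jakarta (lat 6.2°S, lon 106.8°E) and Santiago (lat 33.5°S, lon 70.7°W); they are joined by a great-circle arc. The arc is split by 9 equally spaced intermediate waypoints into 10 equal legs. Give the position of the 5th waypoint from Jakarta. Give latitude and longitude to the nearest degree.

From cos δ = sin φ₁ sin φ₂ + cos φ₁ cos φ₂ cos Δλ, the central angle is δ ≈ 2.447 rad (140.2°).
Interpolate at f = 5/10 with slerp weights a = sin((1−f)δ)/sin δ ≈ 1.470, b = sin(fδ)/sin δ ≈ 1.470.
p = a·p₁ + b·p₂ ≈ (-0.017, 0.242, -0.970); φ = arcsin(p_z) ≈ -75.95°, λ = atan2(p_y, p_x) ≈ 94.07°.

≈ lat 76°S, lon 94°E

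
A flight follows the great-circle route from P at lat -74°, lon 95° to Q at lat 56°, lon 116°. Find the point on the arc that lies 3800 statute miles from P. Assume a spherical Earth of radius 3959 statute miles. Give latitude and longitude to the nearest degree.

≈ lat -19°, lon 108°

The haversine formula gives a central angle δ ≈ 2.282 rad (130.8°) between the endpoints. The total great-circle distance is δ·R ≈ 2.282 × 3959 ≈ 9036 mi, so the target fraction is f = 3800/9036 ≈ 0.421.
Interpolate at f ≈ 0.421 with slerp weights a = sin((1−f)δ)/sin δ ≈ 1.280, b = sin(fδ)/sin δ ≈ 1.082.
p = a·p₁ + b·p₂ ≈ (-0.296, 0.895, -0.334); φ = arcsin(p_z) ≈ -19.49°, λ = atan2(p_y, p_x) ≈ 108.29°.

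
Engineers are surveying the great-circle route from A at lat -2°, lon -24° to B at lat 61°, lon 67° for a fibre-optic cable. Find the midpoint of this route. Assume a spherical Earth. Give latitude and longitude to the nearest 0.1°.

≈ lat 37.3°, lon 2.1°

Convert each endpoint to a unit vector on the sphere (x = cos φ cos λ, y = cos φ sin λ, z = sin φ).
The central angle between the endpoints is δ = arccos(p₁·p₂) ≈ 1.610 rad (92.2°).
Interpolate at f = 1/2 with slerp weights a = sin((1−f)δ)/sin δ ≈ 0.721, b = sin(fδ)/sin δ ≈ 0.721.
p = a·p₁ + b·p₂ ≈ (0.795, 0.029, 0.606); φ = arcsin(p_z) ≈ 37.28°, λ = atan2(p_y, p_x) ≈ 2.07°.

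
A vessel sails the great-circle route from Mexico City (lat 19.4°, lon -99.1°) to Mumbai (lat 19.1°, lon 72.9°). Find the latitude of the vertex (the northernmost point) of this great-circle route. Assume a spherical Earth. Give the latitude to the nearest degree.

The great circle lies in the plane with unit normal n̂ = (p₁ × p₂)/|p₁ × p₂|.
Here n̂_z ≈ +0.196; the vertex latitude is φ_max = arccos|n̂_z| ≈ 78.7°.
Check via Clairaut: cos φ_max = |cos φ₁| · sin C = cos(19.4°)·sin(12.0°) ≈ 0.196, again giving ≈ 78.7°.

≈ 79°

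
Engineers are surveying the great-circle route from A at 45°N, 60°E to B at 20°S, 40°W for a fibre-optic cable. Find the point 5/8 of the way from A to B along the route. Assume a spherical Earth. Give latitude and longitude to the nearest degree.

Convert each endpoint to a unit vector on the sphere (x = cos φ cos λ, y = cos φ sin λ, z = sin φ).
The central angle between the endpoints is δ = arccos(p₁·p₂) ≈ 1.936 rad (110.9°).
Interpolate at f = 5/8 with slerp weights a = sin((1−f)δ)/sin δ ≈ 0.711, b = sin(fδ)/sin δ ≈ 1.002.
p = a·p₁ + b·p₂ ≈ (0.972, -0.170, 0.160); φ = arcsin(p_z) ≈ 9.21°, λ = atan2(p_y, p_x) ≈ -9.90°.

≈ 9°N, 10°W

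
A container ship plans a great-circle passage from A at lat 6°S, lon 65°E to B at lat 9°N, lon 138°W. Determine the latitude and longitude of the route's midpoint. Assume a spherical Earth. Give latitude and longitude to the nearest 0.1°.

≈ lat 7.5°N, lon 142.5°E

Write both endpoints as unit vectors p₁, p₂ with components (cos φ cos λ, cos φ sin λ, sin φ).
The central angle between the endpoints is δ = arccos(p₁·p₂) ≈ 2.740 rad (157.0°).
Interpolate at f = 1/2 with slerp weights a = sin((1−f)δ)/sin δ ≈ 2.509, b = sin(fδ)/sin δ ≈ 2.509.
p = a·p₁ + b·p₂ ≈ (-0.787, 0.603, 0.130); φ = arcsin(p_z) ≈ 7.48°, λ = atan2(p_y, p_x) ≈ 142.53°.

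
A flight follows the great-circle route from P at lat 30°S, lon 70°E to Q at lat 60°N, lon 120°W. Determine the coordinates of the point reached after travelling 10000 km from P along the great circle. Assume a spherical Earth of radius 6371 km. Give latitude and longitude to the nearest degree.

≈ lat 59°N, lon 89°E

The haversine formula gives a central angle δ ≈ 2.605 rad (149.3°) between the endpoints. The total great-circle distance is δ·R ≈ 2.605 × 6371 ≈ 16596 km, so the target fraction is f = 10000/16596 ≈ 0.603.
Interpolate at f ≈ 0.603 with slerp weights a = sin((1−f)δ)/sin δ ≈ 1.682, b = sin(fδ)/sin δ ≈ 1.956.
p = a·p₁ + b·p₂ ≈ (0.009, 0.522, 0.853); φ = arcsin(p_z) ≈ 58.52°, λ = atan2(p_y, p_x) ≈ 88.98°.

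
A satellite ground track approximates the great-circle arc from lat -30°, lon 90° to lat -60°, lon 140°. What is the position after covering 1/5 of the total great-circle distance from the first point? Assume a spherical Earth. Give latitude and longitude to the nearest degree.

Convert each endpoint to a unit vector on the sphere (x = cos φ cos λ, y = cos φ sin λ, z = sin φ).
The central angle between the endpoints is δ = arccos(p₁·p₂) ≈ 0.779 rad (44.7°).
Interpolate at f = 1/5 with slerp weights a = sin((1−f)δ)/sin δ ≈ 0.831, b = sin(fδ)/sin δ ≈ 0.221.
p = a·p₁ + b·p₂ ≈ (-0.085, 0.790, -0.607); φ = arcsin(p_z) ≈ -37.35°, λ = atan2(p_y, p_x) ≈ 96.11°.

≈ lat -37°, lon 96°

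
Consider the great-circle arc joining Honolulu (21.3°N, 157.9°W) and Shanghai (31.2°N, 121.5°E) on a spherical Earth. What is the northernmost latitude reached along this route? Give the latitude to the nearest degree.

≈ 34°N

The great circle lies in the plane with unit normal n̂ = (p₁ × p₂)/|p₁ × p₂|.
Here n̂_z ≈ -0.829; the vertex latitude is φ_max = arccos|n̂_z| ≈ 34.0°.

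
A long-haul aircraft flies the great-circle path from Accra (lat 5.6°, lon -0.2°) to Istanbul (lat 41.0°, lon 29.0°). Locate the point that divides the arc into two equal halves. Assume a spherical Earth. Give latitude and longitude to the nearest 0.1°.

Convert each endpoint to a unit vector on the sphere (x = cos φ cos λ, y = cos φ sin λ, z = sin φ).
The central angle between the endpoints is δ = arccos(p₁·p₂) ≈ 0.767 rad (44.0°).
Interpolate at f = 1/2 with slerp weights a = sin((1−f)δ)/sin δ ≈ 0.539, b = sin(fδ)/sin δ ≈ 0.539.
p = a·p₁ + b·p₂ ≈ (0.893, 0.195, 0.406); φ = arcsin(p_z) ≈ 23.98°, λ = atan2(p_y, p_x) ≈ 12.35°.

≈ lat 24.0°, lon 12.3°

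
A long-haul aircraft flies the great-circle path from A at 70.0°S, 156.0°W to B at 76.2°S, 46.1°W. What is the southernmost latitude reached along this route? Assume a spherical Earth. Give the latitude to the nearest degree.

The great circle lies in the plane with unit normal n̂ = (p₁ × p₂)/|p₁ × p₂|.
Here n̂_z ≈ +0.165; the vertex latitude is φ_max = arccos|n̂_z| ≈ 80.5°.
Check via Clairaut: cos φ_max = |cos φ₁| · sin C = cos(70.0°)·sin(151.2°) ≈ 0.165, again giving ≈ 80.5°.

≈ 81°S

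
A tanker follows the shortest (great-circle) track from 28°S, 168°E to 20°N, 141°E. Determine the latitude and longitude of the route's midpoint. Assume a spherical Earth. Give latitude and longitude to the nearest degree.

Convert each endpoint to a unit vector on the sphere (x = cos φ cos λ, y = cos φ sin λ, z = sin φ).
The central angle between the endpoints is δ = arccos(p₁·p₂) ≈ 0.954 rad (54.6°).
Interpolate at f = 1/2 with slerp weights a = sin((1−f)δ)/sin δ ≈ 0.563, b = sin(fδ)/sin δ ≈ 0.563.
p = a·p₁ + b·p₂ ≈ (-0.897, 0.436, -0.072); φ = arcsin(p_z) ≈ -4.11°, λ = atan2(p_y, p_x) ≈ 154.07°.

≈ 4°S, 154°E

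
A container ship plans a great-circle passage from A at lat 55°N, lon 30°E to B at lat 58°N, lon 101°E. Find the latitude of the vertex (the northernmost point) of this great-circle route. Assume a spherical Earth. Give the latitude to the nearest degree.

The great circle lies in the plane with unit normal n̂ = (p₁ × p₂)/|p₁ × p₂|.
Here n̂_z ≈ +0.472; the vertex latitude is φ_max = arccos|n̂_z| ≈ 61.8°.
Check via Clairaut: cos φ_max = |cos φ₁| · sin C = cos(55.0°)·sin(55.4°) ≈ 0.472, again giving ≈ 61.8°.

≈ 62°N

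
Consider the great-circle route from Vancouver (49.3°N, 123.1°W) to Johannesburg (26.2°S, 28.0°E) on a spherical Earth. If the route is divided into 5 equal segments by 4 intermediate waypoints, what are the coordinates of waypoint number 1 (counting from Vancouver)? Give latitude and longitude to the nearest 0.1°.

≈ 57.7°N, 74.2°W

Write both endpoints as unit vectors p₁, p₂ with components (cos φ cos λ, cos φ sin λ, sin φ).
The central angle between the endpoints is δ = arccos(p₁·p₂) ≈ 2.581 rad (147.9°).
Interpolate at f = 1/5 with slerp weights a = sin((1−f)δ)/sin δ ≈ 1.656, b = sin(fδ)/sin δ ≈ 0.928.
p = a·p₁ + b·p₂ ≈ (0.146, -0.514, 0.846); φ = arcsin(p_z) ≈ 57.73°, λ = atan2(p_y, p_x) ≈ -74.15°.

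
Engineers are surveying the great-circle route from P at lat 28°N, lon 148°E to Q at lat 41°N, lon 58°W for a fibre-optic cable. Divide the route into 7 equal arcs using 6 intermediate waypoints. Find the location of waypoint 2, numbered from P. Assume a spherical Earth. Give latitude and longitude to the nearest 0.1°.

≈ lat 55.6°N, lon 166.1°E

From cos δ = sin φ₁ sin φ₂ + cos φ₁ cos φ₂ cos Δλ, the central angle is δ ≈ 1.866 rad (106.9°).
Interpolate at f = 2/7 with slerp weights a = sin((1−f)δ)/sin δ ≈ 1.016, b = sin(fδ)/sin δ ≈ 0.531.
p = a·p₁ + b·p₂ ≈ (-0.548, 0.135, 0.825); φ = arcsin(p_z) ≈ 55.63°, λ = atan2(p_y, p_x) ≈ 166.14°.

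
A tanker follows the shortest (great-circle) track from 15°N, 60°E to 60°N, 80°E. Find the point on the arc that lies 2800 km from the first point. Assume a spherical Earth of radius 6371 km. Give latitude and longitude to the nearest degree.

From cos δ = sin φ₁ sin φ₂ + cos φ₁ cos φ₂ cos Δλ, the central angle is δ ≈ 0.826 rad (47.3°). The total great-circle distance is δ·R ≈ 0.826 × 6371 ≈ 5261 km, so the target fraction is f = 2800/5261 ≈ 0.532.
Interpolate at f ≈ 0.532 with slerp weights a = sin((1−f)δ)/sin δ ≈ 0.513, b = sin(fδ)/sin δ ≈ 0.579.
p = a·p₁ + b·p₂ ≈ (0.298, 0.714, 0.634); φ = arcsin(p_z) ≈ 39.34°, λ = atan2(p_y, p_x) ≈ 67.35°.

≈ 39°N, 67°E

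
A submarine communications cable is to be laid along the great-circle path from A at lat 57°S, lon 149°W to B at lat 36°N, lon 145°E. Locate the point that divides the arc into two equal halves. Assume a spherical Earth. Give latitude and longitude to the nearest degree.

≈ lat 12°S, lon 171°E

Convert each endpoint to a unit vector on the sphere (x = cos φ cos λ, y = cos φ sin λ, z = sin φ).
The central angle between the endpoints is δ = arccos(p₁·p₂) ≈ 1.890 rad (108.3°).
Interpolate at f = 1/2 with slerp weights a = sin((1−f)δ)/sin δ ≈ 0.854, b = sin(fδ)/sin δ ≈ 0.854.
p = a·p₁ + b·p₂ ≈ (-0.964, 0.157, -0.214); φ = arcsin(p_z) ≈ -12.37°, λ = atan2(p_y, p_x) ≈ 170.77°.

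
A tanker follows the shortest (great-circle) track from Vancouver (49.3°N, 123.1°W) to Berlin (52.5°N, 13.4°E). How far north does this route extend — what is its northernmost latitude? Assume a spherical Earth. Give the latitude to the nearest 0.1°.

The great circle lies in the plane with unit normal n̂ = (p₁ × p₂)/|p₁ × p₂|.
Here n̂_z ≈ +0.288; the vertex latitude is φ_max = arccos|n̂_z| ≈ 73.3°.
Check via Clairaut: cos φ_max = |cos φ₁| · sin C = cos(49.3°)·sin(26.2°) ≈ 0.288, again giving ≈ 73.3°.

≈ 73.3°N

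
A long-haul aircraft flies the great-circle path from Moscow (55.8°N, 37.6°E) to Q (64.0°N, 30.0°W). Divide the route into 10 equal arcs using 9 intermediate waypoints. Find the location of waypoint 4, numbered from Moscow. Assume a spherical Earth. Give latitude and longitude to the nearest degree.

≈ (63°N, 16°E)

Convert each endpoint to a unit vector on the sphere (x = cos φ cos λ, y = cos φ sin λ, z = sin φ).
The central angle between the endpoints is δ = arccos(p₁·p₂) ≈ 0.579 rad (33.1°).
Interpolate at f = 4/10 with slerp weights a = sin((1−f)δ)/sin δ ≈ 0.622, b = sin(fδ)/sin δ ≈ 0.419.
p = a·p₁ + b·p₂ ≈ (0.436, 0.121, 0.892); φ = arcsin(p_z) ≈ 63.07°, λ = atan2(p_y, p_x) ≈ 15.55°.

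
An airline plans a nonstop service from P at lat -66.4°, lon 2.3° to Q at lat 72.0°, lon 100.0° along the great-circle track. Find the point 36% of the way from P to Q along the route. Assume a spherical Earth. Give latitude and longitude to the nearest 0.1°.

The haversine formula gives a central angle δ ≈ 2.664 rad (152.6°) between the endpoints.
Interpolate at f = 0.36 with slerp weights a = sin((1−f)δ)/sin δ ≈ 2.156, b = sin(fδ)/sin δ ≈ 1.781.
p = a·p₁ + b·p₂ ≈ (0.767, 0.577, -0.282); φ = arcsin(p_z) ≈ -16.37°, λ = atan2(p_y, p_x) ≈ 36.94°.

≈ lat -16.4°, lon 36.9°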